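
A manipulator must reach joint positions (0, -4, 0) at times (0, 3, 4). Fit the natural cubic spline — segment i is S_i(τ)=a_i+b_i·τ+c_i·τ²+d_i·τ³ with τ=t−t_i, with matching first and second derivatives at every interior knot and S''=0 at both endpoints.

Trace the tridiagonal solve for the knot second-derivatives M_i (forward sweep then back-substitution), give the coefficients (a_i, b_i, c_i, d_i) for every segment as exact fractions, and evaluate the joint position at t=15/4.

Δ: Δ0=-4/3, Δ1=4
row 1: diag=8, rhs=32; c'=1/8, d'=4
back: M1=4
M: M0=0, M1=4, M2=0
seg 0: a=0, c=M0/2=0, d=(M1−M0)/(6·3)=2/9, b=Δ0−h0·(2M0+M1)/6=-10/3
seg 1: a=-4, c=M1/2=2, d=(M2−M1)/(6·1)=-2/3, b=Δ1−h1·(2M1+M2)/6=8/3
t_q=15/4 → seg 1, τ=3/4; S=-4+8/3·τ+2·τ²+-2/3·τ³=-37/32

  seg 0: a=0 b=-10/3 c=0 d=2/9
  seg 1: a=-4 b=8/3 c=2 d=-2/3
S(15/4) = -37/32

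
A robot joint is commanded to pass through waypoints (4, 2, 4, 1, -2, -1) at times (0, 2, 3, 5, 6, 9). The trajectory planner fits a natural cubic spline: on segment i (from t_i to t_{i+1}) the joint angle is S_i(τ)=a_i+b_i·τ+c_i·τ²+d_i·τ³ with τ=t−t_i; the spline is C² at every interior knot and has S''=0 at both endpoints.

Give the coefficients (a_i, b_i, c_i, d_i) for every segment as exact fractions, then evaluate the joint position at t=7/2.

Δ: Δ0=-1, Δ1=2, Δ2=-3/2, Δ3=-3, Δ4=1/3
row 1: diag=6, rhs=18; c'=1/6, d'=3
row 2: denom=6−1·1/6=35/6; d'=(-21−1·3)/(35/6)=-144/35
row 3: denom=6−2·12/35=186/35; d'=(-9−2·-144/35)/(186/35)=-9/62
row 4: denom=8−1·35/186=1453/186; d'=(20−1·-9/62)/(1453/186)=3747/1453
back: M4=3747/1453
back: M3=-9/62−35/186·3747/1453=-916/1453
back: M2=-144/35−12/35·-916/1453=-5664/1453
back: M1=3−1/6·-5664/1453=5303/1453
M: M0=0, M1=5303/1453, M2=-5664/1453, M3=-916/1453, M4=3747/1453, M5=0
seg 0: a=4, c=M0/2=0, d=(M1−M0)/(6·2)=5303/17436, b=Δ0−h0·(2M0+M1)/6=-9662/4359
seg 1: a=2, c=M1/2=5303/2906, d=(M2−M1)/(6·1)=-10967/8718, b=Δ1−h1·(2M1+M2)/6=6247/4359
seg 2: a=4, c=M2/2=-2832/1453, d=(M3−M2)/(6·2)=1187/4359, b=Δ2−h2·(2M2+M3)/6=11411/8718
seg 3: a=1, c=M3/2=-458/1453, d=(M4−M3)/(6·1)=4663/8718, b=Δ3−h3·(2M3+M4)/6=-28069/8718
seg 4: a=-2, c=M4/2=3747/2906, d=(M5−M4)/(6·3)=-1249/8718, b=Δ4−h4·(2M4+M5)/6=-9788/4359
t_q=7/2 → seg 2, τ=1/2; S=4+11411/8718·τ+-2832/1453·τ²+1187/4359·τ³=48835/11624

  seg 0: a=4 b=-9662/4359 c=0 d=5303/17436
  seg 1: a=2 b=6247/4359 c=5303/2906 d=-10967/8718
  seg 2: a=4 b=11411/8718 c=-2832/1453 d=1187/4359
  seg 3: a=1 b=-28069/8718 c=-458/1453 d=4663/8718
  seg 4: a=-2 b=-9788/4359 c=3747/2906 d=-1249/8718
S(7/2) = 48835/11624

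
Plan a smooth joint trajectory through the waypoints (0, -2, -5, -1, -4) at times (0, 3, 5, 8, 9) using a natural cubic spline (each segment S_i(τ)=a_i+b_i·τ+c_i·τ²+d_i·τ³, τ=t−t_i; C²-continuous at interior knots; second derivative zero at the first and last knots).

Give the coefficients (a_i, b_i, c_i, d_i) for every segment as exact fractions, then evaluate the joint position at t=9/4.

  seg 0: a=0 b=-121/1356 c=0 d=-29/452
  seg 1: a=-2 b=-1235/678 c=-261/452 d=1001/2712
  seg 2: a=-5 b=101/339 c=185/113 d=-146/339
  seg 3: a=-1 b=-511/339 c=-253/113 d=253/339
S(9/4) = -26949/28928

Δ: Δ0=-2/3, Δ1=-3/2, Δ2=4/3, Δ3=-3
row 1: diag=10, rhs=-5; c'=1/5, d'=-1/2
row 2: denom=10−2·1/5=48/5; d'=(17−2·-1/2)/(48/5)=15/8
row 3: denom=8−3·5/16=113/16; d'=(-26−3·15/8)/(113/16)=-506/113
back: M3=-506/113
back: M2=15/8−5/16·-506/113=370/113
back: M1=-1/2−1/5·370/113=-261/226
M: M0=0, M1=-261/226, M2=370/113, M3=-506/113, M4=0
seg 0: a=0, c=M0/2=0, d=(M1−M0)/(6·3)=-29/452, b=Δ0−h0·(2M0+M1)/6=-121/1356
seg 1: a=-2, c=M1/2=-261/452, d=(M2−M1)/(6·2)=1001/2712, b=Δ1−h1·(2M1+M2)/6=-1235/678
seg 2: a=-5, c=M2/2=185/113, d=(M3−M2)/(6·3)=-146/339, b=Δ2−h2·(2M2+M3)/6=101/339
seg 3: a=-1, c=M3/2=-253/113, d=(M4−M3)/(6·1)=253/339, b=Δ3−h3·(2M3+M4)/6=-511/339
t_q=9/4 → seg 0, τ=9/4; S=0+-121/1356·τ+0·τ²+-29/452·τ³=-26949/28928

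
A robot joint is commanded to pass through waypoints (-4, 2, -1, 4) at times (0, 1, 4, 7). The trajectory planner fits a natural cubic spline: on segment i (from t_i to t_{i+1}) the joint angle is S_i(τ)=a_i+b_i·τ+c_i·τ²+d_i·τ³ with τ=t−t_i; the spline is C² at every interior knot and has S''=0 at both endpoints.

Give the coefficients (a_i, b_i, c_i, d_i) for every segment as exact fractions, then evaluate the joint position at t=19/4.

  seg 0: a=-4 b=614/87 c=0 d=-92/87
  seg 1: a=2 b=338/87 c=-92/29 d=403/783
  seg 2: a=-1 b=-109/87 c=127/87 d=-127/783
S(19/4) = -2203/1856

Δ: Δ0=6, Δ1=-1, Δ2=5/3
row 1: diag=8, rhs=-42; c'=3/8, d'=-21/4
row 2: denom=12−3·3/8=87/8; d'=(16−3·-21/4)/(87/8)=254/87
back: M2=254/87
back: M1=-21/4−3/8·254/87=-184/29
M: M0=0, M1=-184/29, M2=254/87, M3=0
seg 0: a=-4, c=M0/2=0, d=(M1−M0)/(6·1)=-92/87, b=Δ0−h0·(2M0+M1)/6=614/87
seg 1: a=2, c=M1/2=-92/29, d=(M2−M1)/(6·3)=403/783, b=Δ1−h1·(2M1+M2)/6=338/87
seg 2: a=-1, c=M2/2=127/87, d=(M3−M2)/(6·3)=-127/783, b=Δ2−h2·(2M2+M3)/6=-109/87
t_q=19/4 → seg 2, τ=3/4; S=-1+-109/87·τ+127/87·τ²+-127/783·τ³=-2203/1856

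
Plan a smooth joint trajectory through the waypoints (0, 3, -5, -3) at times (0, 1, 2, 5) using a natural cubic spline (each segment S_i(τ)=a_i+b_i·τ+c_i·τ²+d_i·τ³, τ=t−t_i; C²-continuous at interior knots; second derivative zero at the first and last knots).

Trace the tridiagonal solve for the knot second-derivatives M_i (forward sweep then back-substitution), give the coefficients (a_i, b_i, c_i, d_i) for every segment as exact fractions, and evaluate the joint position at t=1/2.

Δ: Δ0=3, Δ1=-8, Δ2=2/3
row 1: diag=4, rhs=-66; c'=1/4, d'=-33/2
row 2: denom=8−1·1/4=31/4; d'=(52−1·-33/2)/(31/4)=274/31
back: M2=274/31
back: M1=-33/2−1/4·274/31=-580/31
M: M0=0, M1=-580/31, M2=274/31, M3=0
seg 0: a=0, c=M0/2=0, d=(M1−M0)/(6·1)=-290/93, b=Δ0−h0·(2M0+M1)/6=569/93
seg 1: a=3, c=M1/2=-290/31, d=(M2−M1)/(6·1)=427/93, b=Δ1−h1·(2M1+M2)/6=-301/93
seg 2: a=-5, c=M2/2=137/31, d=(M3−M2)/(6·3)=-137/279, b=Δ2−h2·(2M2+M3)/6=-760/93
t_q=1/2 → seg 0, τ=1/2; S=0+569/93·τ+0·τ²+-290/93·τ³=331/124

  seg 0: a=0 b=569/93 c=0 d=-290/93
  seg 1: a=3 b=-301/93 c=-290/31 d=427/93
  seg 2: a=-5 b=-760/93 c=137/31 d=-137/279
S(1/2) = 331/124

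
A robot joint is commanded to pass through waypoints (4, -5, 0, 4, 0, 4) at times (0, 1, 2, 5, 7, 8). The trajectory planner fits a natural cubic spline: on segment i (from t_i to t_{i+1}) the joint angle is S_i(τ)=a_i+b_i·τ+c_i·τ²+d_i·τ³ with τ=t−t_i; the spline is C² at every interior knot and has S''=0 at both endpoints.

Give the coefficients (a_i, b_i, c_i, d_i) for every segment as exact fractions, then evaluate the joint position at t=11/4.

  seg 0: a=4 b=-14479/1140 c=0 d=4219/1140
  seg 1: a=-5 b=-911/570 c=4219/380 d=-1027/228
  seg 2: a=0 b=8087/1140 c=-229/95 d=559/3420
  seg 3: a=4 b=-337/114 c=-357/380 d=202/285
  seg 4: a=0 b=1021/570 c=1259/380 d=-1259/1140
S(11/4) = 98093/24320

Δ: Δ0=-9, Δ1=5, Δ2=4/3, Δ3=-2, Δ4=4
row 1: diag=4, rhs=84; c'=1/4, d'=21
row 2: denom=8−1·1/4=31/4; d'=(-22−1·21)/(31/4)=-172/31
row 3: denom=10−3·12/31=274/31; d'=(-20−3·-172/31)/(274/31)=-52/137
row 4: denom=6−2·31/137=760/137; d'=(36−2·-52/137)/(760/137)=1259/190
back: M4=1259/190
back: M3=-52/137−31/137·1259/190=-357/190
back: M2=-172/31−12/31·-357/190=-458/95
back: M1=21−1/4·-458/95=4219/190
M: M0=0, M1=4219/190, M2=-458/95, M3=-357/190, M4=1259/190, M5=0
seg 0: a=4, c=M0/2=0, d=(M1−M0)/(6·1)=4219/1140, b=Δ0−h0·(2M0+M1)/6=-14479/1140
seg 1: a=-5, c=M1/2=4219/380, d=(M2−M1)/(6·1)=-1027/228, b=Δ1−h1·(2M1+M2)/6=-911/570
seg 2: a=0, c=M2/2=-229/95, d=(M3−M2)/(6·3)=559/3420, b=Δ2−h2·(2M2+M3)/6=8087/1140
seg 3: a=4, c=M3/2=-357/380, d=(M4−M3)/(6·2)=202/285, b=Δ3−h3·(2M3+M4)/6=-337/114
seg 4: a=0, c=M4/2=1259/380, d=(M5−M4)/(6·1)=-1259/1140, b=Δ4−h4·(2M4+M5)/6=1021/570
t_q=11/4 → seg 2, τ=3/4; S=0+8087/1140·τ+-229/95·τ²+559/3420·τ³=98093/24320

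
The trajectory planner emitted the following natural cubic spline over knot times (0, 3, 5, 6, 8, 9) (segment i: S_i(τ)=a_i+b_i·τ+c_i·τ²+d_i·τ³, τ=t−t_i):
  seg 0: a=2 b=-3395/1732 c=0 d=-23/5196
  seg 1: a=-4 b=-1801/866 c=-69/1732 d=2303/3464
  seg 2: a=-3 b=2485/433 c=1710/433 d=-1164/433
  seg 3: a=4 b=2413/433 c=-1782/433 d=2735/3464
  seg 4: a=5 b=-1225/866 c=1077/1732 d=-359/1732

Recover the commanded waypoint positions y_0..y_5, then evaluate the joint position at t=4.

y_0=2 y_1=-4 y_2=-3 y_3=4 y_4=5 y_5=4
S(4) = -18895/3464

y_0 = S_0(0) = a_0 = 2
y_1 = S_1(0) = a_1 = -4
y_2 = S_2(0) = a_2 = -3
y_3 = S_3(0) = a_3 = 4
y_4 = S_4(0) = a_4 = 5
y_5 = S_4(1) = 4
t_q=4 is in segment 1 (τ=1); S_1(τ)=-18895/3464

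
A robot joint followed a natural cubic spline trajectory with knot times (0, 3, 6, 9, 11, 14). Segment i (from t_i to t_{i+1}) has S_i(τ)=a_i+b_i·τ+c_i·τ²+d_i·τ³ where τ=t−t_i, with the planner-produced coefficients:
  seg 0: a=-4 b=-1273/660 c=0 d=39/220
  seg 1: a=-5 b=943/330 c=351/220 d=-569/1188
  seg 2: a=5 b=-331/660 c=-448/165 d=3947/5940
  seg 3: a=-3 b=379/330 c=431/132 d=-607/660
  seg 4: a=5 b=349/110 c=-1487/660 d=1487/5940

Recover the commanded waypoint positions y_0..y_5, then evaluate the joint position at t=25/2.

y_0 = S_0(0) = a_0 = -4
y_1 = S_1(0) = a_1 = -5
y_2 = S_2(0) = a_2 = 5
y_3 = S_3(0) = a_3 = -3
y_4 = S_4(0) = a_4 = 5
y_5 = S_4(3) = 1
t_q=25/2 is in segment 4 (τ=3/2); S_4(τ)=9741/1760

y_0=-4 y_1=-5 y_2=5 y_3=-3 y_4=5 y_5=1
S(25/2) = 9741/1760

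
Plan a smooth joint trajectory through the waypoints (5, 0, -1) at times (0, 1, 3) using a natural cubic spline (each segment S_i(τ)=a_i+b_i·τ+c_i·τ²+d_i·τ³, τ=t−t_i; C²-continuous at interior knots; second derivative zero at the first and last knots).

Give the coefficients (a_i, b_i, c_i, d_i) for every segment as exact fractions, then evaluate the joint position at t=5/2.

Δ: Δ0=-5, Δ1=-1/2
row 1: diag=6, rhs=27; c'=1/3, d'=9/2
back: M1=9/2
M: M0=0, M1=9/2, M2=0
seg 0: a=5, c=M0/2=0, d=(M1−M0)/(6·1)=3/4, b=Δ0−h0·(2M0+M1)/6=-23/4
seg 1: a=0, c=M1/2=9/4, d=(M2−M1)/(6·2)=-3/8, b=Δ1−h1·(2M1+M2)/6=-7/2
t_q=5/2 → seg 1, τ=3/2; S=0+-7/2·τ+9/4·τ²+-3/8·τ³=-93/64

  seg 0: a=5 b=-23/4 c=0 d=3/4
  seg 1: a=0 b=-7/2 c=9/4 d=-3/8
S(5/2) = -93/64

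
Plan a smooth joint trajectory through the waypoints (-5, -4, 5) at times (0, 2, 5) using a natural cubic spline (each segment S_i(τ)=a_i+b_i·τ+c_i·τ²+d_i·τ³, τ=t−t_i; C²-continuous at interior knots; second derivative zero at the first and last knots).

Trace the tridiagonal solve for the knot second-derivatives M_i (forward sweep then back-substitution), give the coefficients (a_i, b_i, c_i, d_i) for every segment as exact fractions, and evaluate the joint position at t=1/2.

Δ: Δ0=1/2, Δ1=3
row 1: diag=10, rhs=15; c'=3/10, d'=3/2
back: M1=3/2
M: M0=0, M1=3/2, M2=0
seg 0: a=-5, c=M0/2=0, d=(M1−M0)/(6·2)=1/8, b=Δ0−h0·(2M0+M1)/6=0
seg 1: a=-4, c=M1/2=3/4, d=(M2−M1)/(6·3)=-1/12, b=Δ1−h1·(2M1+M2)/6=3/2
t_q=1/2 → seg 0, τ=1/2; S=-5+0·τ+0·τ²+1/8·τ³=-319/64

  seg 0: a=-5 b=0 c=0 d=1/8
  seg 1: a=-4 b=3/2 c=3/4 d=-1/12
S(1/2) = -319/64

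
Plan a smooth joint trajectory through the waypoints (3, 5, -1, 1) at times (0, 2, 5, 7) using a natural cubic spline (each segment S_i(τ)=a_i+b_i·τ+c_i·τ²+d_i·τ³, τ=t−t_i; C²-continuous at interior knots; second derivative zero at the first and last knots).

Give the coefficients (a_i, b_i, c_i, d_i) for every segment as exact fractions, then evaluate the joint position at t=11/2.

Δ: Δ0=1, Δ1=-2, Δ2=1
row 1: diag=10, rhs=-18; c'=3/10, d'=-9/5
row 2: denom=10−3·3/10=91/10; d'=(18−3·-9/5)/(91/10)=18/7
back: M2=18/7
back: M1=-9/5−3/10·18/7=-18/7
M: M0=0, M1=-18/7, M2=18/7, M3=0
seg 0: a=3, c=M0/2=0, d=(M1−M0)/(6·2)=-3/14, b=Δ0−h0·(2M0+M1)/6=13/7
seg 1: a=5, c=M1/2=-9/7, d=(M2−M1)/(6·3)=2/7, b=Δ1−h1·(2M1+M2)/6=-5/7
seg 2: a=-1, c=M2/2=9/7, d=(M3−M2)/(6·2)=-3/14, b=Δ2−h2·(2M2+M3)/6=-5/7
t_q=11/2 → seg 2, τ=1/2; S=-1+-5/7·τ+9/7·τ²+-3/14·τ³=-17/16

  seg 0: a=3 b=13/7 c=0 d=-3/14
  seg 1: a=5 b=-5/7 c=-9/7 d=2/7
  seg 2: a=-1 b=-5/7 c=9/7 d=-3/14
S(11/2) = -17/16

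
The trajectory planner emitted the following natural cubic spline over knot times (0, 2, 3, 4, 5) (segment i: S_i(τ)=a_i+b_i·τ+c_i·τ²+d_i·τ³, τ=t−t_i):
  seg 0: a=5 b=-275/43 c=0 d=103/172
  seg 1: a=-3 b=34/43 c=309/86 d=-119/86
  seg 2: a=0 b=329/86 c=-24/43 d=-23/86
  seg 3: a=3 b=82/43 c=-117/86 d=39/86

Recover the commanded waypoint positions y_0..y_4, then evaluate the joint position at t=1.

y_0 = S_0(0) = a_0 = 5
y_1 = S_1(0) = a_1 = -3
y_2 = S_2(0) = a_2 = 0
y_3 = S_3(0) = a_3 = 3
y_4 = S_3(1) = 4
t_q=1 is in segment 0 (τ=1); S_0(τ)=-137/172

y_0=5 y_1=-3 y_2=0 y_3=3 y_4=4
S(1) = -137/172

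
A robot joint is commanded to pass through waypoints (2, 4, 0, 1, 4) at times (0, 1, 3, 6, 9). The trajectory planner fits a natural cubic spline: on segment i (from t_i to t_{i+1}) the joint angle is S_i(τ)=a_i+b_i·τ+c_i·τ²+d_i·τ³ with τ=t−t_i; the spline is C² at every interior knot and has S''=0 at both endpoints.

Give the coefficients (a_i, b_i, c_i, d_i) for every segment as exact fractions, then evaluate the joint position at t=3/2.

  seg 0: a=2 b=866/309 c=0 d=-248/309
  seg 1: a=4 b=122/309 c=-248/103 d=187/309
  seg 2: a=0 b=-610/309 c=126/103 d=-421/2781
  seg 3: a=1 b=395/309 c=-43/309 d=43/2781
S(3/2) = 3025/824

Δ: Δ0=2, Δ1=-2, Δ2=1/3, Δ3=1
row 1: diag=6, rhs=-24; c'=1/3, d'=-4
row 2: denom=10−2·1/3=28/3; d'=(14−2·-4)/(28/3)=33/14
row 3: denom=12−3·9/28=309/28; d'=(4−3·33/14)/(309/28)=-86/309
back: M3=-86/309
back: M2=33/14−9/28·-86/309=252/103
back: M1=-4−1/3·252/103=-496/103
M: M0=0, M1=-496/103, M2=252/103, M3=-86/309, M4=0
seg 0: a=2, c=M0/2=0, d=(M1−M0)/(6·1)=-248/309, b=Δ0−h0·(2M0+M1)/6=866/309
seg 1: a=4, c=M1/2=-248/103, d=(M2−M1)/(6·2)=187/309, b=Δ1−h1·(2M1+M2)/6=122/309
seg 2: a=0, c=M2/2=126/103, d=(M3−M2)/(6·3)=-421/2781, b=Δ2−h2·(2M2+M3)/6=-610/309
seg 3: a=1, c=M3/2=-43/309, d=(M4−M3)/(6·3)=43/2781, b=Δ3−h3·(2M3+M4)/6=395/309
t_q=3/2 → seg 1, τ=1/2; S=4+122/309·τ+-248/103·τ²+187/309·τ³=3025/824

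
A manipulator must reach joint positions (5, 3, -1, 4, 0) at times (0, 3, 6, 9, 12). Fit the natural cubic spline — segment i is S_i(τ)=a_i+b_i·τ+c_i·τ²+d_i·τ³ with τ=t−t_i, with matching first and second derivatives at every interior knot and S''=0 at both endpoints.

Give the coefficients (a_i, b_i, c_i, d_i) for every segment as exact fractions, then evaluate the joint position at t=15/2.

  seg 0: a=5 b=-37/168 c=0 d=-25/504
  seg 1: a=3 b=-131/84 c=-25/56 d=263/1512
  seg 2: a=-1 b=11/24 c=47/42 d=-361/1512
  seg 3: a=4 b=61/84 c=-173/168 d=173/1512
S(15/2) = 627/448

Δ: Δ0=-2/3, Δ1=-4/3, Δ2=5/3, Δ3=-4/3
row 1: diag=12, rhs=-4; c'=1/4, d'=-1/3
row 2: denom=12−3·1/4=45/4; d'=(18−3·-1/3)/(45/4)=76/45
row 3: denom=12−3·4/15=56/5; d'=(-18−3·76/45)/(56/5)=-173/84
back: M3=-173/84
back: M2=76/45−4/15·-173/84=47/21
back: M1=-1/3−1/4·47/21=-25/28
M: M0=0, M1=-25/28, M2=47/21, M3=-173/84, M4=0
seg 0: a=5, c=M0/2=0, d=(M1−M0)/(6·3)=-25/504, b=Δ0−h0·(2M0+M1)/6=-37/168
seg 1: a=3, c=M1/2=-25/56, d=(M2−M1)/(6·3)=263/1512, b=Δ1−h1·(2M1+M2)/6=-131/84
seg 2: a=-1, c=M2/2=47/42, d=(M3−M2)/(6·3)=-361/1512, b=Δ2−h2·(2M2+M3)/6=11/24
seg 3: a=4, c=M3/2=-173/168, d=(M4−M3)/(6·3)=173/1512, b=Δ3−h3·(2M3+M4)/6=61/84
t_q=15/2 → seg 2, τ=3/2; S=-1+11/24·τ+47/42·τ²+-361/1512·τ³=627/448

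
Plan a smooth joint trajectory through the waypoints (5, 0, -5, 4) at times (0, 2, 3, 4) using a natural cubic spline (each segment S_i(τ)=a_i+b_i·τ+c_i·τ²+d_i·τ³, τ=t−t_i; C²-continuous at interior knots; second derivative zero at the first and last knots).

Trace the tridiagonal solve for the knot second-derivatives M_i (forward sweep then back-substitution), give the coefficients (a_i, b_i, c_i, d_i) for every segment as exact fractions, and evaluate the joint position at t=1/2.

  seg 0: a=5 b=-19/46 c=0 d=-12/23
  seg 1: a=0 b=-307/46 c=-72/23 d=221/46
  seg 2: a=-5 b=34/23 c=519/46 d=-173/46
S(1/2) = 435/92

Δ: Δ0=-5/2, Δ1=-5, Δ2=9
row 1: diag=6, rhs=-15; c'=1/6, d'=-5/2
row 2: denom=4−1·1/6=23/6; d'=(84−1·-5/2)/(23/6)=519/23
back: M2=519/23
back: M1=-5/2−1/6·519/23=-144/23
M: M0=0, M1=-144/23, M2=519/23, M3=0
seg 0: a=5, c=M0/2=0, d=(M1−M0)/(6·2)=-12/23, b=Δ0−h0·(2M0+M1)/6=-19/46
seg 1: a=0, c=M1/2=-72/23, d=(M2−M1)/(6·1)=221/46, b=Δ1−h1·(2M1+M2)/6=-307/46
seg 2: a=-5, c=M2/2=519/46, d=(M3−M2)/(6·1)=-173/46, b=Δ2−h2·(2M2+M3)/6=34/23
t_q=1/2 → seg 0, τ=1/2; S=5+-19/46·τ+0·τ²+-12/23·τ³=435/92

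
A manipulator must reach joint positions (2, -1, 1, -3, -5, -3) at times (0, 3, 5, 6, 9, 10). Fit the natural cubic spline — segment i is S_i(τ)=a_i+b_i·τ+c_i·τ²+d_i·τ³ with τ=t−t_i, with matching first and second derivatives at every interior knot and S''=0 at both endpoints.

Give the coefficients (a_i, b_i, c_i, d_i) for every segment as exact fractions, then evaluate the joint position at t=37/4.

Δ: Δ0=-1, Δ1=1, Δ2=-4, Δ3=-2/3, Δ4=2
row 1: diag=10, rhs=12; c'=1/5, d'=6/5
row 2: denom=6−2·1/5=28/5; d'=(-30−2·6/5)/(28/5)=-81/14
row 3: denom=8−1·5/28=219/28; d'=(20−1·-81/14)/(219/28)=722/219
row 4: denom=8−3·28/73=500/73; d'=(16−3·722/219)/(500/73)=223/250
back: M4=223/250
back: M3=722/219−28/73·223/250=1108/375
back: M2=-81/14−5/28·1108/375=-947/150
back: M1=6/5−1/5·-947/150=1847/750
M: M0=0, M1=1847/750, M2=-947/150, M3=1108/375, M4=223/250, M5=0
seg 0: a=2, c=M0/2=0, d=(M1−M0)/(6·3)=1847/13500, b=Δ0−h0·(2M0+M1)/6=-3347/1500
seg 1: a=-1, c=M1/2=1847/1500, d=(M2−M1)/(6·2)=-1097/1500, b=Δ1−h1·(2M1+M2)/6=1097/750
seg 2: a=1, c=M2/2=-947/300, d=(M3−M2)/(6·1)=2317/1500, b=Δ2−h2·(2M2+M3)/6=-597/250
seg 3: a=-3, c=M3/2=554/375, d=(M4−M3)/(6·3)=-1547/13500, b=Δ3−h3·(2M3+M4)/6=-6101/1500
seg 4: a=-5, c=M4/2=223/500, d=(M5−M4)/(6·1)=-223/1500, b=Δ4−h4·(2M4+M5)/6=1277/750
t_q=37/4 → seg 4, τ=1/4; S=-5+1277/750·τ+223/500·τ²+-223/1500·τ³=-145561/32000

  seg 0: a=2 b=-3347/1500 c=0 d=1847/13500
  seg 1: a=-1 b=1097/750 c=1847/1500 d=-1097/1500
  seg 2: a=1 b=-597/250 c=-947/300 d=2317/1500
  seg 3: a=-3 b=-6101/1500 c=554/375 d=-1547/13500
  seg 4: a=-5 b=1277/750 c=223/500 d=-223/1500
S(37/4) = -145561/32000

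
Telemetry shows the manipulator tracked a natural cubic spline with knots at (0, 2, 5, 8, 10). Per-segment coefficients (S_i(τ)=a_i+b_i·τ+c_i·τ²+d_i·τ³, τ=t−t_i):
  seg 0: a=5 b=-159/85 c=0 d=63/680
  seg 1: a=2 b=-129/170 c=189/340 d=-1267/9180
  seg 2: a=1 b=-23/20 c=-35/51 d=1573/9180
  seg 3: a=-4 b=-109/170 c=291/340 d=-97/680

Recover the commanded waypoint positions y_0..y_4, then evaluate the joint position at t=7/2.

y_0 = S_0(0) = a_0 = 5
y_1 = S_1(0) = a_1 = 2
y_2 = S_2(0) = a_2 = 1
y_3 = S_3(0) = a_3 = -4
y_4 = S_3(2) = -3
t_q=7/2 is in segment 1 (τ=3/2); S_1(τ)=4479/2720

y_0=5 y_1=2 y_2=1 y_3=-4 y_4=-3
S(7/2) = 4479/2720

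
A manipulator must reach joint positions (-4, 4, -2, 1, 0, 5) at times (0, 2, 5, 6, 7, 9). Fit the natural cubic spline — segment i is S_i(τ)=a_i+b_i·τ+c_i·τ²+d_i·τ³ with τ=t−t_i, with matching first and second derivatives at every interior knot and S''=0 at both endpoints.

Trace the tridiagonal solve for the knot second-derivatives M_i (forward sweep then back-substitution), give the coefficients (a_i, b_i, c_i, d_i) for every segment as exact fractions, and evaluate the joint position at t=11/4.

Δ: Δ0=4, Δ1=-2, Δ2=3, Δ3=-1, Δ4=5/2
row 1: diag=10, rhs=-36; c'=3/10, d'=-18/5
row 2: denom=8−3·3/10=71/10; d'=(30−3·-18/5)/(71/10)=408/71
row 3: denom=4−1·10/71=274/71; d'=(-24−1·408/71)/(274/71)=-1056/137
row 4: denom=6−1·71/274=1573/274; d'=(21−1·-1056/137)/(1573/274)=7866/1573
back: M4=7866/1573
back: M3=-1056/137−71/274·7866/1573=-14163/1573
back: M2=408/71−10/71·-14163/1573=11034/1573
back: M1=-18/5−3/10·11034/1573=-8973/1573
M: M0=0, M1=-8973/1573, M2=11034/1573, M3=-14163/1573, M4=7866/1573, M5=0
seg 0: a=-4, c=M0/2=0, d=(M1−M0)/(6·2)=-2991/6292, b=Δ0−h0·(2M0+M1)/6=9283/1573
seg 1: a=4, c=M1/2=-8973/3146, d=(M2−M1)/(6·3)=171/242, b=Δ1−h1·(2M1+M2)/6=310/1573
seg 2: a=-2, c=M2/2=5517/1573, d=(M3−M2)/(6·1)=-8399/3146, b=Δ2−h2·(2M2+M3)/6=6803/3146
seg 3: a=1, c=M3/2=-14163/3146, d=(M4−M3)/(6·1)=7343/3146, b=Δ3−h3·(2M3+M4)/6=167/143
seg 4: a=0, c=M4/2=3933/1573, d=(M5−M4)/(6·2)=-1311/3146, b=Δ4−h4·(2M4+M5)/6=-2623/3146
t_q=11/4 → seg 1, τ=3/4; S=4+310/1573·τ+-8973/3146·τ²+171/242·τ³=572129/201344

  seg 0: a=-4 b=9283/1573 c=0 d=-2991/6292
  seg 1: a=4 b=310/1573 c=-8973/3146 d=171/242
  seg 2: a=-2 b=6803/3146 c=5517/1573 d=-8399/3146
  seg 3: a=1 b=167/143 c=-14163/3146 d=7343/3146
  seg 4: a=0 b=-2623/3146 c=3933/1573 d=-1311/3146
S(11/4) = 572129/201344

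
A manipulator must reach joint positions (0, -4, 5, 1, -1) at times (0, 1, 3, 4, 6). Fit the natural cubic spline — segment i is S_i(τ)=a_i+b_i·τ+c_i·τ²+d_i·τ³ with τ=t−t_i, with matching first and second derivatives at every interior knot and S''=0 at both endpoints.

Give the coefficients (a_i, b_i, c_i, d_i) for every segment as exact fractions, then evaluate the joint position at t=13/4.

  seg 0: a=0 b=-2299/372 c=0 d=811/372
  seg 1: a=-4 b=67/186 c=811/124 d=-1663/744
  seg 2: a=5 b=-28/93 c=-213/31 d=295/93
  seg 3: a=1 b=-421/93 c=82/31 d=-41/93
S(13/4) = 9017/1984

Δ: Δ0=-4, Δ1=9/2, Δ2=-4, Δ3=-1
row 1: diag=6, rhs=51; c'=1/3, d'=17/2
row 2: denom=6−2·1/3=16/3; d'=(-51−2·17/2)/(16/3)=-51/4
row 3: denom=6−1·3/16=93/16; d'=(18−1·-51/4)/(93/16)=164/31
back: M3=164/31
back: M2=-51/4−3/16·164/31=-426/31
back: M1=17/2−1/3·-426/31=811/62
M: M0=0, M1=811/62, M2=-426/31, M3=164/31, M4=0
seg 0: a=0, c=M0/2=0, d=(M1−M0)/(6·1)=811/372, b=Δ0−h0·(2M0+M1)/6=-2299/372
seg 1: a=-4, c=M1/2=811/124, d=(M2−M1)/(6·2)=-1663/744, b=Δ1−h1·(2M1+M2)/6=67/186
seg 2: a=5, c=M2/2=-213/31, d=(M3−M2)/(6·1)=295/93, b=Δ2−h2·(2M2+M3)/6=-28/93
seg 3: a=1, c=M3/2=82/31, d=(M4−M3)/(6·2)=-41/93, b=Δ3−h3·(2M3+M4)/6=-421/93
t_q=13/4 → seg 2, τ=1/4; S=5+-28/93·τ+-213/31·τ²+295/93·τ³=9017/1984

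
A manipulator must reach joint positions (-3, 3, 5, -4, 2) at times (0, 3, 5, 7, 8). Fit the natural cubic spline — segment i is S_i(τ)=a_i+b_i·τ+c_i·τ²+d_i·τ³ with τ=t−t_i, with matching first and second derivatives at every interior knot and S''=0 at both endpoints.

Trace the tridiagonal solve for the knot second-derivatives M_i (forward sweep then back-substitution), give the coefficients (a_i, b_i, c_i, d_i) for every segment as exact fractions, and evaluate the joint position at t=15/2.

Δ: Δ0=2, Δ1=1, Δ2=-9/2, Δ3=6
row 1: diag=10, rhs=-6; c'=1/5, d'=-3/5
row 2: denom=8−2·1/5=38/5; d'=(-33−2·-3/5)/(38/5)=-159/38
row 3: denom=6−2·5/19=104/19; d'=(63−2·-159/38)/(104/19)=339/26
back: M3=339/26
back: M2=-159/38−5/19·339/26=-99/13
back: M1=-3/5−1/5·-99/13=12/13
M: M0=0, M1=12/13, M2=-99/13, M3=339/26, M4=0
seg 0: a=-3, c=M0/2=0, d=(M1−M0)/(6·3)=2/39, b=Δ0−h0·(2M0+M1)/6=20/13
seg 1: a=3, c=M1/2=6/13, d=(M2−M1)/(6·2)=-37/52, b=Δ1−h1·(2M1+M2)/6=38/13
seg 2: a=5, c=M2/2=-99/26, d=(M3−M2)/(6·2)=179/104, b=Δ2−h2·(2M2+M3)/6=-49/13
seg 3: a=-4, c=M3/2=339/52, d=(M4−M3)/(6·1)=-113/52, b=Δ3−h3·(2M3+M4)/6=43/26
t_q=15/2 → seg 3, τ=1/2; S=-4+43/26·τ+339/52·τ²+-113/52·τ³=-755/416

  seg 0: a=-3 b=20/13 c=0 d=2/39
  seg 1: a=3 b=38/13 c=6/13 d=-37/52
  seg 2: a=5 b=-49/13 c=-99/26 d=179/104
  seg 3: a=-4 b=43/26 c=339/52 d=-113/52
S(15/2) = -755/416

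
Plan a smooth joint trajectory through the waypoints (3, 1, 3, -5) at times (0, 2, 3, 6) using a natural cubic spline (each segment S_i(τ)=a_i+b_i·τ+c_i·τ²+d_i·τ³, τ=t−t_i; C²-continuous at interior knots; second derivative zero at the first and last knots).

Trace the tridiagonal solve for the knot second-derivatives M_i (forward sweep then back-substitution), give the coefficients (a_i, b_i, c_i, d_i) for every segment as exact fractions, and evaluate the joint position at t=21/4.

Δ: Δ0=-1, Δ1=2, Δ2=-8/3
row 1: diag=6, rhs=18; c'=1/6, d'=3
row 2: denom=8−1·1/6=47/6; d'=(-28−1·3)/(47/6)=-186/47
back: M2=-186/47
back: M1=3−1/6·-186/47=172/47
M: M0=0, M1=172/47, M2=-186/47, M3=0
seg 0: a=3, c=M0/2=0, d=(M1−M0)/(6·2)=43/141, b=Δ0−h0·(2M0+M1)/6=-313/141
seg 1: a=1, c=M1/2=86/47, d=(M2−M1)/(6·1)=-179/141, b=Δ1−h1·(2M1+M2)/6=203/141
seg 2: a=3, c=M2/2=-93/47, d=(M3−M2)/(6·3)=31/141, b=Δ2−h2·(2M2+M3)/6=182/141
t_q=21/4 → seg 2, τ=9/4; S=3+182/141·τ+-93/47·τ²+31/141·τ³=-4839/3008

  seg 0: a=3 b=-313/141 c=0 d=43/141
  seg 1: a=1 b=203/141 c=86/47 d=-179/141
  seg 2: a=3 b=182/141 c=-93/47 d=31/141
S(21/4) = -4839/3008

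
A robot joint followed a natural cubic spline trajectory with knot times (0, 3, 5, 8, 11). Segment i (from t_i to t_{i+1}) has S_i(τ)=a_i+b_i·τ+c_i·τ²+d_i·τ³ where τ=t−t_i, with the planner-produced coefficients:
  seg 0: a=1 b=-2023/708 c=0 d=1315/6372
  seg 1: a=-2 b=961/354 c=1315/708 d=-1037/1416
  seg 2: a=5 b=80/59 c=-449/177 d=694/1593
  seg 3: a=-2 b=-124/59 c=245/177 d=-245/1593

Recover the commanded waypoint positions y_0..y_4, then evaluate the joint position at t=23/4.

y_0 = S_0(0) = a_0 = 1
y_1 = S_1(0) = a_1 = -2
y_2 = S_2(0) = a_2 = 5
y_3 = S_3(0) = a_3 = -2
y_4 = S_3(3) = 0
t_q=23/4 is in segment 2 (τ=3/4); S_2(τ)=9013/1888

y_0=1 y_1=-2 y_2=5 y_3=-2 y_4=0
S(23/4) = 9013/1888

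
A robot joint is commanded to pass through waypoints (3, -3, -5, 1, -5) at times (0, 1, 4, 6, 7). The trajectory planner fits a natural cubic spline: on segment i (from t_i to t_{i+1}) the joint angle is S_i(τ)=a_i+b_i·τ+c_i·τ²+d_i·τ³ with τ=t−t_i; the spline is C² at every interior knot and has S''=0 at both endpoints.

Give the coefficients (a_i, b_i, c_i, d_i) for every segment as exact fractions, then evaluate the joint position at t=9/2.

Δ: Δ0=-6, Δ1=-2/3, Δ2=3, Δ3=-6
row 1: diag=8, rhs=32; c'=3/8, d'=4
row 2: denom=10−3·3/8=71/8; d'=(22−3·4)/(71/8)=80/71
row 3: denom=6−2·16/71=394/71; d'=(-54−2·80/71)/(394/71)=-1997/197
back: M3=-1997/197
back: M2=80/71−16/71·-1997/197=672/197
back: M1=4−3/8·672/197=536/197
M: M0=0, M1=536/197, M2=672/197, M3=-1997/197, M4=0
seg 0: a=3, c=M0/2=0, d=(M1−M0)/(6·1)=268/591, b=Δ0−h0·(2M0+M1)/6=-3814/591
seg 1: a=-3, c=M1/2=268/197, d=(M2−M1)/(6·3)=68/1773, b=Δ1−h1·(2M1+M2)/6=-3010/591
seg 2: a=-5, c=M2/2=336/197, d=(M3−M2)/(6·2)=-2669/2364, b=Δ2−h2·(2M2+M3)/6=2426/591
seg 3: a=1, c=M3/2=-1997/394, d=(M4−M3)/(6·1)=1997/1182, b=Δ3−h3·(2M3+M4)/6=-1549/591
t_q=9/2 → seg 2, τ=1/2; S=-5+2426/591·τ+336/197·τ²+-2669/2364·τ³=-16783/6304

  seg 0: a=3 b=-3814/591 c=0 d=268/591
  seg 1: a=-3 b=-3010/591 c=268/197 d=68/1773
  seg 2: a=-5 b=2426/591 c=336/197 d=-2669/2364
  seg 3: a=1 b=-1549/591 c=-1997/394 d=1997/1182
S(9/2) = -16783/6304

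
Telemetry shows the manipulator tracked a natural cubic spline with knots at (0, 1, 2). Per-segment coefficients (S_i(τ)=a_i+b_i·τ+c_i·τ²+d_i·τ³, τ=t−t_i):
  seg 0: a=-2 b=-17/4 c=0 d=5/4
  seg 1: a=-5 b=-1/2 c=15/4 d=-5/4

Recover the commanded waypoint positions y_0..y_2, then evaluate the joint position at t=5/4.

y_0=-2 y_1=-5 y_2=-3
S(5/4) = -1257/256

y_0 = S_0(0) = a_0 = -2
y_1 = S_1(0) = a_1 = -5
y_2 = S_1(1) = -3
t_q=5/4 is in segment 1 (τ=1/4); S_1(τ)=-1257/256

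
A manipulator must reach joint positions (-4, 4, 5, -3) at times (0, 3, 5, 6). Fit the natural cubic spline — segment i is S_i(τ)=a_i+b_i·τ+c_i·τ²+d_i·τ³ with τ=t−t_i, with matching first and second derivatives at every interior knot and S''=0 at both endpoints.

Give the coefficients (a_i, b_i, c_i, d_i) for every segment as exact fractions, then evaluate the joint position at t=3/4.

  seg 0: a=-4 b=103/42 c=0 d=1/42
  seg 1: a=4 b=65/21 c=3/14 d=-127/168
  seg 2: a=5 b=-215/42 c=-121/28 d=121/84
S(3/4) = -1927/896

Δ: Δ0=8/3, Δ1=1/2, Δ2=-8
row 1: diag=10, rhs=-13; c'=1/5, d'=-13/10
row 2: denom=6−2·1/5=28/5; d'=(-51−2·-13/10)/(28/5)=-121/14
back: M2=-121/14
back: M1=-13/10−1/5·-121/14=3/7
M: M0=0, M1=3/7, M2=-121/14, M3=0
seg 0: a=-4, c=M0/2=0, d=(M1−M0)/(6·3)=1/42, b=Δ0−h0·(2M0+M1)/6=103/42
seg 1: a=4, c=M1/2=3/14, d=(M2−M1)/(6·2)=-127/168, b=Δ1−h1·(2M1+M2)/6=65/21
seg 2: a=5, c=M2/2=-121/28, d=(M3−M2)/(6·1)=121/84, b=Δ2−h2·(2M2+M3)/6=-215/42
t_q=3/4 → seg 0, τ=3/4; S=-4+103/42·τ+0·τ²+1/42·τ³=-1927/896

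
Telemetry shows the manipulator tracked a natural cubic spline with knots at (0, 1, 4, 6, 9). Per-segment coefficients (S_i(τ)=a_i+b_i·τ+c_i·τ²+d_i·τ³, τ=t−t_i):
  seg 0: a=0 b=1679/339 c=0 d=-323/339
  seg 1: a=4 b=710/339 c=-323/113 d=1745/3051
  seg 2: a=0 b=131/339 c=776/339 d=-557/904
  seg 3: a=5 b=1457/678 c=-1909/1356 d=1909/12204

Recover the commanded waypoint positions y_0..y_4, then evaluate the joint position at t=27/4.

y_0 = S_0(0) = a_0 = 0
y_1 = S_1(0) = a_1 = 4
y_2 = S_2(0) = a_2 = 0
y_3 = S_3(0) = a_3 = 5
y_4 = S_3(3) = 3
t_q=27/4 is in segment 3 (τ=3/4); S_3(τ)=170265/28928

y_0=0 y_1=4 y_2=0 y_3=5 y_4=3
S(27/4) = 170265/28928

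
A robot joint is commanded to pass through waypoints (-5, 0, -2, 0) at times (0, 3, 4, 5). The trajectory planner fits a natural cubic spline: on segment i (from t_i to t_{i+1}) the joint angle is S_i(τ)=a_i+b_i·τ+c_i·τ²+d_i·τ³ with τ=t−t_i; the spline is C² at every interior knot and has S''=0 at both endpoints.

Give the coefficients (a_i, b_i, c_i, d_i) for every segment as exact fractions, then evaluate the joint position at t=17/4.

  seg 0: a=-5 b=323/93 c=0 d=-56/279
  seg 1: a=0 b=-181/93 c=-56/31 d=163/93
  seg 2: a=-2 b=-28/93 c=107/31 d=-107/93
S(17/4) = -3725/1984

Δ: Δ0=5/3, Δ1=-2, Δ2=2
row 1: diag=8, rhs=-22; c'=1/8, d'=-11/4
row 2: denom=4−1·1/8=31/8; d'=(24−1·-11/4)/(31/8)=214/31
back: M2=214/31
back: M1=-11/4−1/8·214/31=-112/31
M: M0=0, M1=-112/31, M2=214/31, M3=0
seg 0: a=-5, c=M0/2=0, d=(M1−M0)/(6·3)=-56/279, b=Δ0−h0·(2M0+M1)/6=323/93
seg 1: a=0, c=M1/2=-56/31, d=(M2−M1)/(6·1)=163/93, b=Δ1−h1·(2M1+M2)/6=-181/93
seg 2: a=-2, c=M2/2=107/31, d=(M3−M2)/(6·1)=-107/93, b=Δ2−h2·(2M2+M3)/6=-28/93
t_q=17/4 → seg 2, τ=1/4; S=-2+-28/93·τ+107/31·τ²+-107/93·τ³=-3725/1984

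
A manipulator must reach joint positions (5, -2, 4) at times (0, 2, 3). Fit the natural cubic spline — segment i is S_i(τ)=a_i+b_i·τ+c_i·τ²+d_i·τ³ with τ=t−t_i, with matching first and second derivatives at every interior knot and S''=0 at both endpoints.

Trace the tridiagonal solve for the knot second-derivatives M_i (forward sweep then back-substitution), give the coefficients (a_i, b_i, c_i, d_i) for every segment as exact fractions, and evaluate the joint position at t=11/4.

  seg 0: a=5 b=-20/3 c=0 d=19/24
  seg 1: a=-2 b=17/6 c=19/4 d=-19/12
S(11/4) = 545/256

Δ: Δ0=-7/2, Δ1=6
row 1: diag=6, rhs=57; c'=1/6, d'=19/2
back: M1=19/2
M: M0=0, M1=19/2, M2=0
seg 0: a=5, c=M0/2=0, d=(M1−M0)/(6·2)=19/24, b=Δ0−h0·(2M0+M1)/6=-20/3
seg 1: a=-2, c=M1/2=19/4, d=(M2−M1)/(6·1)=-19/12, b=Δ1−h1·(2M1+M2)/6=17/6
t_q=11/4 → seg 1, τ=3/4; S=-2+17/6·τ+19/4·τ²+-19/12·τ³=545/256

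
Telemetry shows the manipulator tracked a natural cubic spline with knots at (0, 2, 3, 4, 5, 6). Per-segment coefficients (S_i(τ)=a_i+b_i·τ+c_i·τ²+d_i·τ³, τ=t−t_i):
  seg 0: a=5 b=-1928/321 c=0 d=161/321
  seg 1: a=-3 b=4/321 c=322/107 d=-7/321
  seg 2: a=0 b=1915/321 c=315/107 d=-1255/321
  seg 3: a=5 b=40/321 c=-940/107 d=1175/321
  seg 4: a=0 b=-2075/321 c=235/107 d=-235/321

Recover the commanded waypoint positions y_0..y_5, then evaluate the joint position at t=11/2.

y_0=5 y_1=-3 y_2=0 y_3=5 y_4=0 y_5=-5
S(11/2) = -2375/856

y_0 = S_0(0) = a_0 = 5
y_1 = S_1(0) = a_1 = -3
y_2 = S_2(0) = a_2 = 0
y_3 = S_3(0) = a_3 = 5
y_4 = S_4(0) = a_4 = 0
y_5 = S_4(1) = -5
t_q=11/2 is in segment 4 (τ=1/2); S_4(τ)=-2375/856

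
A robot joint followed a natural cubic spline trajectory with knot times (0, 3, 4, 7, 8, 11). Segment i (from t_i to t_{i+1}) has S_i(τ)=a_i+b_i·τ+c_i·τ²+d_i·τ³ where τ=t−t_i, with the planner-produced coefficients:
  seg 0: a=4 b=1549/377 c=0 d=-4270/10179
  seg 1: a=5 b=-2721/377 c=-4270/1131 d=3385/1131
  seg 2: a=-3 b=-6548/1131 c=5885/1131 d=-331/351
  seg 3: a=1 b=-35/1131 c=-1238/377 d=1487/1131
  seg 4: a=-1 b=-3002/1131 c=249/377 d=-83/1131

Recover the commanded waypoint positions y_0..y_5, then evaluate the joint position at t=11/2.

y_0 = S_0(0) = a_0 = 4
y_1 = S_1(0) = a_1 = 5
y_2 = S_2(0) = a_2 = -3
y_3 = S_3(0) = a_3 = 1
y_4 = S_4(0) = a_4 = -1
y_5 = S_4(3) = -5
t_q=11/2 is in segment 2 (τ=3/2); S_2(τ)=-733/232

y_0=4 y_1=5 y_2=-3 y_3=1 y_4=-1 y_5=-5
S(11/2) = -733/232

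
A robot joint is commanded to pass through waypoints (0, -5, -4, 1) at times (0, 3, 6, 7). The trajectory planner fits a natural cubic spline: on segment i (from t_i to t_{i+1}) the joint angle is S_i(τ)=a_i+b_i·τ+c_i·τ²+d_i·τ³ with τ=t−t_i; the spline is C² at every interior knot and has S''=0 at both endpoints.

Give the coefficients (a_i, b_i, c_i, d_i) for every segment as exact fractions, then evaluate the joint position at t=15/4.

  seg 0: a=0 b=-151/87 c=0 d=2/261
  seg 1: a=-5 b=-133/87 c=2/29 d=16/87
  seg 2: a=-4 b=335/87 c=50/29 d=-50/87
S(15/4) = -1399/232

Δ: Δ0=-5/3, Δ1=1/3, Δ2=5
row 1: diag=12, rhs=12; c'=1/4, d'=1
row 2: denom=8−3·1/4=29/4; d'=(28−3·1)/(29/4)=100/29
back: M2=100/29
back: M1=1−1/4·100/29=4/29
M: M0=0, M1=4/29, M2=100/29, M3=0
seg 0: a=0, c=M0/2=0, d=(M1−M0)/(6·3)=2/261, b=Δ0−h0·(2M0+M1)/6=-151/87
seg 1: a=-5, c=M1/2=2/29, d=(M2−M1)/(6·3)=16/87, b=Δ1−h1·(2M1+M2)/6=-133/87
seg 2: a=-4, c=M2/2=50/29, d=(M3−M2)/(6·1)=-50/87, b=Δ2−h2·(2M2+M3)/6=335/87
t_q=15/4 → seg 1, τ=3/4; S=-5+-133/87·τ+2/29·τ²+16/87·τ³=-1399/232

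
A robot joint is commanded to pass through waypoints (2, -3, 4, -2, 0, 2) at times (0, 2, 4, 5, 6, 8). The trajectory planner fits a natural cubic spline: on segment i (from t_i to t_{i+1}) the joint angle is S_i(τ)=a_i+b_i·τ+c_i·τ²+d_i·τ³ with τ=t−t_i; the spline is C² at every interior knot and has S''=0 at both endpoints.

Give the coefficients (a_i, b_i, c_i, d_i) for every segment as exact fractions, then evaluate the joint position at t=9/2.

Δ: Δ0=-5/2, Δ1=7/2, Δ2=-6, Δ3=2, Δ4=1
row 1: diag=8, rhs=36; c'=1/4, d'=9/2
row 2: denom=6−2·1/4=11/2; d'=(-57−2·9/2)/(11/2)=-12
row 3: denom=4−1·2/11=42/11; d'=(48−1·-12)/(42/11)=110/7
row 4: denom=6−1·11/42=241/42; d'=(-6−1·110/7)/(241/42)=-912/241
back: M4=-912/241
back: M3=110/7−11/42·-912/241=4026/241
back: M2=-12−2/11·4026/241=-3624/241
back: M1=9/2−1/4·-3624/241=3981/482
M: M0=0, M1=3981/482, M2=-3624/241, M3=4026/241, M4=-912/241, M5=0
seg 0: a=2, c=M0/2=0, d=(M1−M0)/(6·2)=1327/1928, b=Δ0−h0·(2M0+M1)/6=-1266/241
seg 1: a=-3, c=M1/2=3981/964, d=(M2−M1)/(6·2)=-3743/1928, b=Δ1−h1·(2M1+M2)/6=1449/482
seg 2: a=4, c=M2/2=-1812/241, d=(M3−M2)/(6·1)=1275/241, b=Δ2−h2·(2M2+M3)/6=-909/241
seg 3: a=-2, c=M3/2=2013/241, d=(M4−M3)/(6·1)=-823/241, b=Δ3−h3·(2M3+M4)/6=-708/241
seg 4: a=0, c=M4/2=-456/241, d=(M5−M4)/(6·2)=76/241, b=Δ4−h4·(2M4+M5)/6=849/241
t_q=9/2 → seg 2, τ=1/2; S=4+-909/241·τ+-1812/241·τ²+1275/241·τ³=1727/1928

  seg 0: a=2 b=-1266/241 c=0 d=1327/1928
  seg 1: a=-3 b=1449/482 c=3981/964 d=-3743/1928
  seg 2: a=4 b=-909/241 c=-1812/241 d=1275/241
  seg 3: a=-2 b=-708/241 c=2013/241 d=-823/241
  seg 4: a=0 b=849/241 c=-456/241 d=76/241
S(9/2) = 1727/1928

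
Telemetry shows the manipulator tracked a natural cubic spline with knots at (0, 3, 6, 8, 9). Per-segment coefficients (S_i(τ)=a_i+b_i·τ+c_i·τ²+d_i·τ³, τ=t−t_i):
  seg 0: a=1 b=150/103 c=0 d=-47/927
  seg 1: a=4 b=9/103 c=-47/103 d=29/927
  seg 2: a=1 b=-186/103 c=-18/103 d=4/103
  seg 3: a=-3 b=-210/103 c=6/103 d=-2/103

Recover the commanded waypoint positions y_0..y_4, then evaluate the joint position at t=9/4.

y_0 = S_0(0) = a_0 = 1
y_1 = S_1(0) = a_1 = 4
y_2 = S_2(0) = a_2 = 1
y_3 = S_3(0) = a_3 = -3
y_4 = S_3(1) = -5
t_q=9/4 is in segment 0 (τ=9/4); S_0(τ)=24385/6592

y_0=1 y_1=4 y_2=1 y_3=-3 y_4=-5
S(9/4) = 24385/6592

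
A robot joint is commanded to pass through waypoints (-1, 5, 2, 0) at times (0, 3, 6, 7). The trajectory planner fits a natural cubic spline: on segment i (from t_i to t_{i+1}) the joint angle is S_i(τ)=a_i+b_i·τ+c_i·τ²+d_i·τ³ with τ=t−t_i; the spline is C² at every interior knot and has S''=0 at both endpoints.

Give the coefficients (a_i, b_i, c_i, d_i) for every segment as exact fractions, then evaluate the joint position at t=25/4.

Δ: Δ0=2, Δ1=-1, Δ2=-2
row 1: diag=12, rhs=-18; c'=1/4, d'=-3/2
row 2: denom=8−3·1/4=29/4; d'=(-6−3·-3/2)/(29/4)=-6/29
back: M2=-6/29
back: M1=-3/2−1/4·-6/29=-42/29
M: M0=0, M1=-42/29, M2=-6/29, M3=0
seg 0: a=-1, c=M0/2=0, d=(M1−M0)/(6·3)=-7/87, b=Δ0−h0·(2M0+M1)/6=79/29
seg 1: a=5, c=M1/2=-21/29, d=(M2−M1)/(6·3)=2/29, b=Δ1−h1·(2M1+M2)/6=16/29
seg 2: a=2, c=M2/2=-3/29, d=(M3−M2)/(6·1)=1/29, b=Δ2−h2·(2M2+M3)/6=-56/29
t_q=25/4 → seg 2, τ=1/4; S=2+-56/29·τ+-3/29·τ²+1/29·τ³=2805/1856

  seg 0: a=-1 b=79/29 c=0 d=-7/87
  seg 1: a=5 b=16/29 c=-21/29 d=2/29
  seg 2: a=2 b=-56/29 c=-3/29 d=1/29
S(25/4) = 2805/1856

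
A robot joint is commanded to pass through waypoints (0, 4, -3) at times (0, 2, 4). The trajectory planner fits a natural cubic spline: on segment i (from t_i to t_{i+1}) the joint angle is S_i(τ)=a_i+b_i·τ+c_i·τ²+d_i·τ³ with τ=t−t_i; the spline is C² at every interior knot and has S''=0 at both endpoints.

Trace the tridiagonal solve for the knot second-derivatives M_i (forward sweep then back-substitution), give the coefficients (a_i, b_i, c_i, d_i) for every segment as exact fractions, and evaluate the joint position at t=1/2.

Δ: Δ0=2, Δ1=-7/2
row 1: diag=8, rhs=-33; c'=1/4, d'=-33/8
back: M1=-33/8
M: M0=0, M1=-33/8, M2=0
seg 0: a=0, c=M0/2=0, d=(M1−M0)/(6·2)=-11/32, b=Δ0−h0·(2M0+M1)/6=27/8
seg 1: a=4, c=M1/2=-33/16, d=(M2−M1)/(6·2)=11/32, b=Δ1−h1·(2M1+M2)/6=-3/4
t_q=1/2 → seg 0, τ=1/2; S=0+27/8·τ+0·τ²+-11/32·τ³=421/256

  seg 0: a=0 b=27/8 c=0 d=-11/32
  seg 1: a=4 b=-3/4 c=-33/16 d=11/32
S(1/2) = 421/256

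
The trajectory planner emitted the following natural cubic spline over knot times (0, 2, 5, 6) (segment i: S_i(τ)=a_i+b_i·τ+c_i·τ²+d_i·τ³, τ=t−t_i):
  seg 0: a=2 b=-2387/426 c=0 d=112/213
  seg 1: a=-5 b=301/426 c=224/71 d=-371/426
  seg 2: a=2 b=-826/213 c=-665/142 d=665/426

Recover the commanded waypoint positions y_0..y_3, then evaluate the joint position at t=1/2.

y_0 = S_0(0) = a_0 = 2
y_1 = S_1(0) = a_1 = -5
y_2 = S_2(0) = a_2 = 2
y_3 = S_2(1) = -5
t_q=1/2 is in segment 0 (τ=1/2); S_0(τ)=-209/284

y_0=2 y_1=-5 y_2=2 y_3=-5
S(1/2) = -209/284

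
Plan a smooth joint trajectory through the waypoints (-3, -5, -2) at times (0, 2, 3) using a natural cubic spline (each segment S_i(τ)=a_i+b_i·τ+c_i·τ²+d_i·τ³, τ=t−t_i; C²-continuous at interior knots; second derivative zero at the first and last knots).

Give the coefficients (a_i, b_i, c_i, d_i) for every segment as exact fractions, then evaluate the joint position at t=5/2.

  seg 0: a=-3 b=-7/3 c=0 d=1/3
  seg 1: a=-5 b=5/3 c=2 d=-2/3
S(5/2) = -15/4

Δ: Δ0=-1, Δ1=3
row 1: diag=6, rhs=24; c'=1/6, d'=4
back: M1=4
M: M0=0, M1=4, M2=0
seg 0: a=-3, c=M0/2=0, d=(M1−M0)/(6·2)=1/3, b=Δ0−h0·(2M0+M1)/6=-7/3
seg 1: a=-5, c=M1/2=2, d=(M2−M1)/(6·1)=-2/3, b=Δ1−h1·(2M1+M2)/6=5/3
t_q=5/2 → seg 1, τ=1/2; S=-5+5/3·τ+2·τ²+-2/3·τ³=-15/4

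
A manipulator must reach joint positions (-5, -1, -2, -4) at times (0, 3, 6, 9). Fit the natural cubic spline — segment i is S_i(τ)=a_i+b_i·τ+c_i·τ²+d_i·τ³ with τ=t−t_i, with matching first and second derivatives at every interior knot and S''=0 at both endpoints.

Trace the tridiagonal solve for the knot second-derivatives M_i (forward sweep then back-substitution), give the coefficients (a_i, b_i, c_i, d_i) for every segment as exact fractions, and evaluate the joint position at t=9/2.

  seg 0: a=-5 b=79/45 c=0 d=-19/405
  seg 1: a=-1 b=22/45 c=-19/45 d=4/81
  seg 2: a=-2 b=-32/45 c=1/45 d=-1/405
S(9/2) = -21/20

Δ: Δ0=4/3, Δ1=-1/3, Δ2=-2/3
row 1: diag=12, rhs=-10; c'=1/4, d'=-5/6
row 2: denom=12−3·1/4=45/4; d'=(-2−3·-5/6)/(45/4)=2/45
back: M2=2/45
back: M1=-5/6−1/4·2/45=-38/45
M: M0=0, M1=-38/45, M2=2/45, M3=0
seg 0: a=-5, c=M0/2=0, d=(M1−M0)/(6·3)=-19/405, b=Δ0−h0·(2M0+M1)/6=79/45
seg 1: a=-1, c=M1/2=-19/45, d=(M2−M1)/(6·3)=4/81, b=Δ1−h1·(2M1+M2)/6=22/45
seg 2: a=-2, c=M2/2=1/45, d=(M3−M2)/(6·3)=-1/405, b=Δ2−h2·(2M2+M3)/6=-32/45
t_q=9/2 → seg 1, τ=3/2; S=-1+22/45·τ+-19/45·τ²+4/81·τ³=-21/20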